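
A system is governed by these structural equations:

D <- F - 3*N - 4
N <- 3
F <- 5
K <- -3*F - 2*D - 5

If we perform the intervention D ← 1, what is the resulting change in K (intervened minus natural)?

-18

The intervention breaks the incoming arrows to D: D <- F - 3*N - 4 no longer applies, and D = 1.
K = -3*F - 2*D - 5  [with F=5, D=1]  = -22
Without intervention: D = F - 3*N - 4  [with F=5, N=3]  = -8; K = -3*F - 2*D - 5  [with F=5, D=-8]  = -4.
Change = -22 − (-4) = -18.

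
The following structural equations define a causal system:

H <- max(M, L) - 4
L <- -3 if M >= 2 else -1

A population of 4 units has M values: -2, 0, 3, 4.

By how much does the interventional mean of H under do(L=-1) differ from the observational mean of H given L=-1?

Every unit gets L=-1 under the intervention. H values become -5, -4, -1, 0; E[H|do(L=-1)] = -2.5.
Conditioning on L=-1 selects the 2 unit(s) with M ∈ {-2, 0}. Their H values: -5, -4. Mean = -4.5.
Difference = -2.5 − (-4.5) = 2.

2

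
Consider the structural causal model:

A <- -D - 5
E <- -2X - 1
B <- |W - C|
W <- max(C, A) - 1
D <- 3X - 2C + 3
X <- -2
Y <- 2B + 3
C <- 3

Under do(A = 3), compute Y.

5

do(A=3) replaces the equation A <- -D - 5 with the constant A = 3.
W = max(C, A) - 1  [with C=3, A=3]  = 2
B = |W - C|  [with W=2, C=3]  = 1
Y = 2B + 3  [with B=1]  = 5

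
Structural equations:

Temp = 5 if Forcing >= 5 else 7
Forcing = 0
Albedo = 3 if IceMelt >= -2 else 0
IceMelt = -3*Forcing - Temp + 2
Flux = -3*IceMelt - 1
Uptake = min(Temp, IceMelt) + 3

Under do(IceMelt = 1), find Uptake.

4

The intervention breaks the incoming arrows to IceMelt: IceMelt = -3*Forcing - Temp + 2 no longer applies, and IceMelt = 1.
Temp = 5 if Forcing >= 5 else 7  [with Forcing=0]  = 7
Uptake = min(Temp, IceMelt) + 3  [with Temp=7, IceMelt=1]  = 4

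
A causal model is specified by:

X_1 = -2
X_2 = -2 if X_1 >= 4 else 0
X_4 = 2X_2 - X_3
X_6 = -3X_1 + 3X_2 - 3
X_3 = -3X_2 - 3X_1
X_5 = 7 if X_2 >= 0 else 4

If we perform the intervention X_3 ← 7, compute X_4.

The intervention breaks the incoming arrows to X_3: X_3 = -3X_2 - 3X_1 no longer applies, and X_3 = 7.
X_2 = -2 if X_1 >= 4 else 0  [with X_1=-2]  = 0
X_4 = 2X_2 - X_3  [with X_2=0, X_3=7]  = -7

-7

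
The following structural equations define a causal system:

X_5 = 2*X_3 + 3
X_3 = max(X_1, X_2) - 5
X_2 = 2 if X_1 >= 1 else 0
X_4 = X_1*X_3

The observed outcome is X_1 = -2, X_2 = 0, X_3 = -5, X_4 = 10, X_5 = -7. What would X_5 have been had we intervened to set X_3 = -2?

do(X_3=-2) replaces the equation X_3 = max(X_1, X_2) - 5 with the constant X_3 = -2.
X_5 = 2*X_3 + 3  [with X_3=-2]  = -1

-1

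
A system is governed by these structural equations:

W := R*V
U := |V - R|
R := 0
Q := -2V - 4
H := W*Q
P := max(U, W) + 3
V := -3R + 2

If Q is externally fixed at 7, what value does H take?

Intervening sets Q = 7 and removes its equation (Q := -2V - 4).
V = -3R + 2  [with R=0]  = 2
W = R*V  [with R=0, V=2]  = 0
H = W*Q  [with W=0, Q=7]  = 0

0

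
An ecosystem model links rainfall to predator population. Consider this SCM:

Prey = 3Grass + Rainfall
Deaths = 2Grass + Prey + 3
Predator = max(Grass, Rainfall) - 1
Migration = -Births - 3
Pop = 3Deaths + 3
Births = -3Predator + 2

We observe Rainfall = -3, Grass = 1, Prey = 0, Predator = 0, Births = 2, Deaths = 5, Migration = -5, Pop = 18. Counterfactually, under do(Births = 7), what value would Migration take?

Under do(Births=7), the mechanism Births = -3Predator + 2 is discarded; Births is fixed at 7.
Migration = -Births - 3  [with Births=7]  = -10

-10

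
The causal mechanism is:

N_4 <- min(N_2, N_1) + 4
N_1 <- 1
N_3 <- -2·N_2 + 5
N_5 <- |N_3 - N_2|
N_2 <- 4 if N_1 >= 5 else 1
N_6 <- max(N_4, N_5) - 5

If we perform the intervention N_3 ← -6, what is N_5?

7

do(N_3=-6) replaces the equation N_3 <- -2·N_2 + 5 with the constant N_3 = -6.
N_2 = 4 if N_1 >= 5 else 1  [with N_1=1]  = 1
N_5 = |N_3 - N_2|  [with N_3=-6, N_2=1]  = 7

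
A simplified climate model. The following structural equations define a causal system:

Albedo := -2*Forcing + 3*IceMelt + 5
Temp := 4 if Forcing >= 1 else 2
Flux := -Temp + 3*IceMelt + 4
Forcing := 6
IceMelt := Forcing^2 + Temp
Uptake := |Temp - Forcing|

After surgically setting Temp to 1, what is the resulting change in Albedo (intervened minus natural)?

-9

Under do(Temp=1), the mechanism Temp := 4 if Forcing >= 1 else 2 is discarded; Temp is fixed at 1.
IceMelt = Forcing^2 + Temp  [with Forcing=6, Temp=1]  = 37
Albedo = -2*Forcing + 3*IceMelt + 5  [with Forcing=6, IceMelt=37]  = 104
Without intervention: Temp = 4 if Forcing >= 1 else 2  [with Forcing=6]  = 4; IceMelt = Forcing^2 + Temp  [with Forcing=6, Temp=4]  = 40; Albedo = -2*Forcing + 3*IceMelt + 5  [with Forcing=6, IceMelt=40]  = 113.
Change = 104 − 113 = -9.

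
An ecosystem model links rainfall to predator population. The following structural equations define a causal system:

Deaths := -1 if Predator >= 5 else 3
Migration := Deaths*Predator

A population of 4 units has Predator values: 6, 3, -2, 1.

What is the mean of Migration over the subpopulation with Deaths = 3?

E[Migration|Deaths=3] averages over only the 3 units with Deaths=3 (Predator = 3, -2, 1): Migration = 9, -6, 3, mean 2.

2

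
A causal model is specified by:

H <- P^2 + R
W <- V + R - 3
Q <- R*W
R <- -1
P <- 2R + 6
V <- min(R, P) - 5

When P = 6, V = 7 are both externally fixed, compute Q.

-3

Under do(P = 6, V = 7), each intervened variable's structural equation is replaced by its fixed value.
W = V + R - 3  [with V=7, R=-1]  = 3
Q = R*W  [with R=-1, W=3]  = -3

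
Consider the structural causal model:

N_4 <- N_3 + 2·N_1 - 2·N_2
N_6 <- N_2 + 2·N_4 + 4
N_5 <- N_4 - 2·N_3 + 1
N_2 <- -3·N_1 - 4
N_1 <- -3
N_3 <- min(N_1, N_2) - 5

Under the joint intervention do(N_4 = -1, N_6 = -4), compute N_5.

16

Setting N_4 = -1, N_6 = -4 by intervention discards those variables' equations.
N_2 = -3·N_1 - 4  [with N_1=-3]  = 5
N_3 = min(N_1, N_2) - 5  [with N_1=-3, N_2=5]  = -8
N_5 = N_4 - 2·N_3 + 1  [with N_4=-1, N_3=-8]  = 16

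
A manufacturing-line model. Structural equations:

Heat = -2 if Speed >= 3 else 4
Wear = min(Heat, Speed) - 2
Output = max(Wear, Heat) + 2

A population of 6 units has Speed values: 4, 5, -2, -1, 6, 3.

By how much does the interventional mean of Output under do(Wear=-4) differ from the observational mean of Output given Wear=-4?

Under do(Wear=-4), Wear's equation is replaced by Wear=-4 for every unit. Per-unit Output: 0, 0, 6, 6, 0, 0. Mean = 2.
Observing Wear=-4 restricts to units where Wear's equation naturally yields -4: Speed ∈ {4, 5, -2, 6, 3}. In that subpopulation Output = 0, 0, 6, 0, 0, mean 1.2.
Difference = 2 − 1.2 = 0.8.

0.8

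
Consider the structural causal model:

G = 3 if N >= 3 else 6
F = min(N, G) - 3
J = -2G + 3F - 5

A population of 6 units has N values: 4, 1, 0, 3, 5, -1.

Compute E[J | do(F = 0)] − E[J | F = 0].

The intervention sets F=0 in all 6 units regardless of N. Recomputing J per unit gives -11, -17, -17, -11, -11, -17; average -14.
Observing F=0 restricts to units where F's equation naturally yields 0: N ∈ {4, 3, 5}. In that subpopulation J = -11, -11, -11, mean -11.
Difference = -14 − (-11) = -3.

-3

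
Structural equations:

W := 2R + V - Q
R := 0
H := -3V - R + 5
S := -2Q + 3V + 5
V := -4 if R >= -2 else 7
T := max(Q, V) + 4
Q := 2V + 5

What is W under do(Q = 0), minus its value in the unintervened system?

do(Q=0) replaces the equation Q := 2V + 5 with the constant Q = 0.
V = -4 if R >= -2 else 7  [with R=0]  = -4
W = 2R + V - Q  [with R=0, V=-4, Q=0]  = -4
Without intervention: V = -4 if R >= -2 else 7  [with R=0]  = -4; Q = 2V + 5  [with V=-4]  = -3; W = 2R + V - Q  [with R=0, V=-4, Q=-3]  = -1.
Change = -4 − (-1) = -3.

-3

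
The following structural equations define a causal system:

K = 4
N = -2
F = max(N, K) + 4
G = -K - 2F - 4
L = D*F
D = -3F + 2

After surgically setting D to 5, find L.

Under do(D=5), the mechanism D = -3F + 2 is discarded; D is fixed at 5.
F = max(N, K) + 4  [with N=-2, K=4]  = 8
L = D*F  [with D=5, F=8]  = 40

40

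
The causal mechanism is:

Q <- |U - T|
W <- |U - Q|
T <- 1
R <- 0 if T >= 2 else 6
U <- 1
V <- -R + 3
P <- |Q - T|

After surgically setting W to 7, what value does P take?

The intervention breaks the incoming arrows to W: W <- |U - Q| no longer applies, and W = 7.
Since P is not a descendant of the intervened variable, it is unaffected.
Q = |U - T|  [with U=1, T=1]  = 0
P = |Q - T|  [with Q=0, T=1]  = 1

1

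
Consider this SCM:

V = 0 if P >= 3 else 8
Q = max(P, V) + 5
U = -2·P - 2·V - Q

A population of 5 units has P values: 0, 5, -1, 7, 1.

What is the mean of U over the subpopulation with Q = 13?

-29

E[U|Q=13] averages over only the 3 units with Q=13 (P = 0, -1, 1): U = -29, -27, -31, mean -29.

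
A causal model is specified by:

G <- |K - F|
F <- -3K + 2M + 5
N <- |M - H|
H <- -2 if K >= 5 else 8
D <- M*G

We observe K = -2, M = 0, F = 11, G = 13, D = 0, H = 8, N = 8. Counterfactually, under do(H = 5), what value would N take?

5

Intervening sets H = 5 and removes its equation (H <- -2 if K >= 5 else 8).
N = |M - H|  [with M=0, H=5]  = 5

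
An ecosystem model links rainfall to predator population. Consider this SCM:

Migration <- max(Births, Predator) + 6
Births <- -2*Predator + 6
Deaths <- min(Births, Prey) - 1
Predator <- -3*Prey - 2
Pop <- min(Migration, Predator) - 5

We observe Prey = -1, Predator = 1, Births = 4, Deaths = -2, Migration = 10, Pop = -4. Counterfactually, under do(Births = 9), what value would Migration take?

15

do(Births=9) replaces the equation Births <- -2*Predator + 6 with the constant Births = 9.
Predator = -3*Prey - 2  [with Prey=-1]  = 1
Migration = max(Births, Predator) + 6  [with Births=9, Predator=1]  = 15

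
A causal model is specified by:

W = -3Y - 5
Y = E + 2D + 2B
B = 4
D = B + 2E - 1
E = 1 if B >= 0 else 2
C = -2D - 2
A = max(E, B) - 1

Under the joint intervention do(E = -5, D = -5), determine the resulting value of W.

Under do(E = -5, D = -5), each intervened variable's structural equation is replaced by its fixed value.
Y = E + 2D + 2B  [with E=-5, D=-5, B=4]  = -7
W = -3Y - 5  [with Y=-7]  = 16

16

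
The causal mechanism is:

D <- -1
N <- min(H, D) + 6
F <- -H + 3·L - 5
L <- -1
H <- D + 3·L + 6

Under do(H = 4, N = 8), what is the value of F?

-12

The joint intervention fixes H = 4, N = 8, removing each variable's own equation.
F = -H + 3·L - 5  [with H=4, L=-1]  = -12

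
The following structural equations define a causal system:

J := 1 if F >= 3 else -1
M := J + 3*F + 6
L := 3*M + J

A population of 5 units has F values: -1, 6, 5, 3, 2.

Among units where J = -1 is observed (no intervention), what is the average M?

6.5

Conditioning on J=-1 selects the 2 unit(s) with F ∈ {-1, 2}. Their M values: 2, 11. Mean = 6.5.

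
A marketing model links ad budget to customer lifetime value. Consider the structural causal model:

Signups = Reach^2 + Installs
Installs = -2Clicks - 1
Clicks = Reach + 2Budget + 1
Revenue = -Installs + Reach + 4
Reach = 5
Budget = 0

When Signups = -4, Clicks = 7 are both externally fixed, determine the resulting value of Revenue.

The joint intervention fixes Signups = -4, Clicks = 7, removing each variable's own equation.
Installs = -2Clicks - 1  [with Clicks=7]  = -15
Revenue = -Installs + Reach + 4  [with Installs=-15, Reach=5]  = 24

24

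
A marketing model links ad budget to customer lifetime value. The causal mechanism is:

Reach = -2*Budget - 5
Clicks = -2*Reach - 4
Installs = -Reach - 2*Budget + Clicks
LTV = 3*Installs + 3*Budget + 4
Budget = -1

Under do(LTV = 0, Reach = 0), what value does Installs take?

Setting LTV = 0, Reach = 0 by intervention discards those variables' equations.
Clicks = -2*Reach - 4  [with Reach=0]  = -4
Installs = -Reach - 2*Budget + Clicks  [with Reach=0, Budget=-1, Clicks=-4]  = -2

-2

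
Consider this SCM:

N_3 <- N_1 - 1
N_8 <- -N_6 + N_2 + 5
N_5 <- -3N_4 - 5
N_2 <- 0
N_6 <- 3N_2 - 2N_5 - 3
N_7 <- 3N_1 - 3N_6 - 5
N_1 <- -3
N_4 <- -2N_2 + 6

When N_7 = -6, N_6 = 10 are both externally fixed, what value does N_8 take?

Under do(N_7 = -6, N_6 = 10), each intervened variable's structural equation is replaced by its fixed value.
N_8 = -N_6 + N_2 + 5  [with N_6=10, N_2=0]  = -5

-5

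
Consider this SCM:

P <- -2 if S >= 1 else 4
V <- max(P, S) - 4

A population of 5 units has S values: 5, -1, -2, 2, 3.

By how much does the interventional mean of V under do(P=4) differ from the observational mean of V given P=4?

do(P=4) breaks P's dependence on S. With P=4 fixed, V across the units is 1, 0, 0, 0, 0, mean 0.2.
Conditioning on P=4 selects the 2 unit(s) with S ∈ {-1, -2}. Their V values: 0, 0. Mean = 0.
Difference = 0.2 − 0 = 0.2.

0.2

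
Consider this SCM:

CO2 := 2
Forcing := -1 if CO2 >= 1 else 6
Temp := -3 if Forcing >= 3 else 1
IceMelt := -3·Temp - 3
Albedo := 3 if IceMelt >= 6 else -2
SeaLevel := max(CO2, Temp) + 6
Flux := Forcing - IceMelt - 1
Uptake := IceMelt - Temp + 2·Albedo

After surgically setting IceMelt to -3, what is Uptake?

do(IceMelt=-3) replaces the equation IceMelt := -3·Temp - 3 with the constant IceMelt = -3.
Forcing = -1 if CO2 >= 1 else 6  [with CO2=2]  = -1
Temp = -3 if Forcing >= 3 else 1  [with Forcing=-1]  = 1
Albedo = 3 if IceMelt >= 6 else -2  [with IceMelt=-3]  = -2
Uptake = IceMelt - Temp + 2·Albedo  [with IceMelt=-3, Temp=1, Albedo=-2]  = -8

-8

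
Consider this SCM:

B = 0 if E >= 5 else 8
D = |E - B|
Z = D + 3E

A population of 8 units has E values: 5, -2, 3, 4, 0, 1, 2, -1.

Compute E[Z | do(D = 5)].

Under do(D=5), D's equation is replaced by D=5 for every unit. Per-unit Z: 20, -1, 14, 17, 5, 8, 11, 2. Mean = 9.5.

9.5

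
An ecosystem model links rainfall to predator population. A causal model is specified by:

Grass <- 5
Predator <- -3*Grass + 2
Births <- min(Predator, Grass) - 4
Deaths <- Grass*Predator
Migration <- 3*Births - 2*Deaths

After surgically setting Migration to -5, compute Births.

do(Migration=-5) replaces the equation Migration <- 3*Births - 2*Deaths with the constant Migration = -5.
Births is not downstream of the intervention, so its value is determined by the original equations.
Predator = -3*Grass + 2  [with Grass=5]  = -13
Births = min(Predator, Grass) - 4  [with Predator=-13, Grass=5]  = -17

-17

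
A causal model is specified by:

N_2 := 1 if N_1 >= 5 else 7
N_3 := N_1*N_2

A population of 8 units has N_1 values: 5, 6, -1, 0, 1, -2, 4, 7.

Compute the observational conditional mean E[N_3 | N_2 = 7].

E[N_3|N_2=7] averages over only the 5 units with N_2=7 (N_1 = -1, 0, 1, -2, 4): N_3 = -7, 0, 7, -14, 28, mean 2.8.

2.8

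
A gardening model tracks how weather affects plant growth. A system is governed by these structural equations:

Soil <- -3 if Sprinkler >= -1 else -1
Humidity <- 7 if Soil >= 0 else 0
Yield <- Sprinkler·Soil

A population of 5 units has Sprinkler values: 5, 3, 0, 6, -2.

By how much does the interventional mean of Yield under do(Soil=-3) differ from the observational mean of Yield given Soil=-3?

3.3

The intervention sets Soil=-3 in all 5 units regardless of Sprinkler. Recomputing Yield per unit gives -15, -9, 0, -18, 6; average -7.2.
Observing Soil=-3 restricts to units where Soil's equation naturally yields -3: Sprinkler ∈ {5, 3, 0, 6}. In that subpopulation Yield = -15, -9, 0, -18, mean -10.5.
Difference = -7.2 − (-10.5) = 3.3.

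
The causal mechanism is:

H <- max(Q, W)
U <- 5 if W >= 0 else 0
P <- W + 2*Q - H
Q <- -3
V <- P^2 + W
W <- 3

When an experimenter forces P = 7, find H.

3

do(P=7) replaces the equation P <- W + 2*Q - H with the constant P = 7.
H is not downstream of the intervention, so its value is determined by the original equations.
H = max(Q, W)  [with Q=-3, W=3]  = 3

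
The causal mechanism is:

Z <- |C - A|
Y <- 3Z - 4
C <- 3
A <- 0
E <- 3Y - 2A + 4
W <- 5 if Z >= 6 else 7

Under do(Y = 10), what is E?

The intervention breaks the incoming arrows to Y: Y <- 3Z - 4 no longer applies, and Y = 10.
E = 3Y - 2A + 4  [with Y=10, A=0]  = 34

34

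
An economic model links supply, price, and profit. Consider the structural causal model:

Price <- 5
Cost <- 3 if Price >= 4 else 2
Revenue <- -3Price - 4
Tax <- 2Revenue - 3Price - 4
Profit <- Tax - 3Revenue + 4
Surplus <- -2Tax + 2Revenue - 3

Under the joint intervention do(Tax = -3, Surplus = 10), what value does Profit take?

58

Setting Tax = -3, Surplus = 10 by intervention discards those variables' equations.
Revenue = -3Price - 4  [with Price=5]  = -19
Profit = Tax - 3Revenue + 4  [with Tax=-3, Revenue=-19]  = 58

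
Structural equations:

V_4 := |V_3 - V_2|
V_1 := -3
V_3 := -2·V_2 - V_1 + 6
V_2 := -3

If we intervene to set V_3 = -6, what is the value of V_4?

3

The intervention breaks the incoming arrows to V_3: V_3 := -2·V_2 - V_1 + 6 no longer applies, and V_3 = -6.
V_4 = |V_3 - V_2|  [with V_3=-6, V_2=-3]  = 3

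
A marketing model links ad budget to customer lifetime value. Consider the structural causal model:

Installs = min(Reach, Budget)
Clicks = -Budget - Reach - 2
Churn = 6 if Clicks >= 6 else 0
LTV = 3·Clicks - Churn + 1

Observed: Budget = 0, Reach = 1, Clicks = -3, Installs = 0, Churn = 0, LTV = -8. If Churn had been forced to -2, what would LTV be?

The intervention breaks the incoming arrows to Churn: Churn = 6 if Clicks >= 6 else 0 no longer applies, and Churn = -2.
Clicks = -Budget - Reach - 2  [with Budget=0, Reach=1]  = -3
LTV = 3·Clicks - Churn + 1  [with Clicks=-3, Churn=-2]  = -6

-6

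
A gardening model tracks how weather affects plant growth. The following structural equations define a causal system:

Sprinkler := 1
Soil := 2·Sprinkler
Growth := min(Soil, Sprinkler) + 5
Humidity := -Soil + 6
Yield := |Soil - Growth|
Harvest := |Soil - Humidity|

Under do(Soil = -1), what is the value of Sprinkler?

1

Under do(Soil=-1), the mechanism Soil := 2·Sprinkler is discarded; Soil is fixed at -1.
Sprinkler is not downstream of the intervention, so its value is determined by the original equations.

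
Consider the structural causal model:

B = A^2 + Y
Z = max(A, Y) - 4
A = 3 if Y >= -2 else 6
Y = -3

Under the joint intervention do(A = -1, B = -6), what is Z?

Setting A = -1, B = -6 by intervention discards those variables' equations.
Z = max(A, Y) - 4  [with A=-1, Y=-3]  = -5

-5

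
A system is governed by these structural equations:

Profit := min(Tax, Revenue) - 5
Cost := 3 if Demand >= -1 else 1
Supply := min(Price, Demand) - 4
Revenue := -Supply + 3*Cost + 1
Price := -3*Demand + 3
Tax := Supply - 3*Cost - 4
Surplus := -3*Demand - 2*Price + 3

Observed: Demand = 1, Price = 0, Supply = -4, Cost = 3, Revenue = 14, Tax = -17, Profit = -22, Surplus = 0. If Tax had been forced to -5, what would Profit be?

-10

Intervening sets Tax = -5 and removes its equation (Tax := Supply - 3*Cost - 4).
Price = -3*Demand + 3  [with Demand=1]  = 0
Supply = min(Price, Demand) - 4  [with Price=0, Demand=1]  = -4
Cost = 3 if Demand >= -1 else 1  [with Demand=1]  = 3
Revenue = -Supply + 3*Cost + 1  [with Supply=-4, Cost=3]  = 14
Profit = min(Tax, Revenue) - 5  [with Tax=-5, Revenue=14]  = -10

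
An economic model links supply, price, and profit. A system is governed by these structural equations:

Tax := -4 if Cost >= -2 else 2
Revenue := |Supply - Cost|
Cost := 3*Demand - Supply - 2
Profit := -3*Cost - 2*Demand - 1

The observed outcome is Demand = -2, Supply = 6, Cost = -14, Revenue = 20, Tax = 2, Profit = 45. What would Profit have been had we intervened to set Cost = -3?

12

The intervention breaks the incoming arrows to Cost: Cost := 3*Demand - Supply - 2 no longer applies, and Cost = -3.
Profit = -3*Cost - 2*Demand - 1  [with Cost=-3, Demand=-2]  = 12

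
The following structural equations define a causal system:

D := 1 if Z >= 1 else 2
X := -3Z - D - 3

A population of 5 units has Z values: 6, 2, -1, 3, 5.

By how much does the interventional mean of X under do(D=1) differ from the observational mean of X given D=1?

Under do(D=1), D's equation is replaced by D=1 for every unit. Per-unit X: -22, -10, -1, -13, -19. Mean = -13.
Observing D=1 restricts to units where D's equation naturally yields 1: Z ∈ {6, 2, 3, 5}. In that subpopulation X = -22, -10, -13, -19, mean -16.
Difference = -13 − (-16) = 3.

3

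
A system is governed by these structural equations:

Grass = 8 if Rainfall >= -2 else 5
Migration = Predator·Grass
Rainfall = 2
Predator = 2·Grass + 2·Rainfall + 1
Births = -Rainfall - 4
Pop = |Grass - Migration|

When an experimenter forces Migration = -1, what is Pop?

The intervention breaks the incoming arrows to Migration: Migration = Predator·Grass no longer applies, and Migration = -1.
Grass = 8 if Rainfall >= -2 else 5  [with Rainfall=2]  = 8
Pop = |Grass - Migration|  [with Grass=8, Migration=-1]  = 9

9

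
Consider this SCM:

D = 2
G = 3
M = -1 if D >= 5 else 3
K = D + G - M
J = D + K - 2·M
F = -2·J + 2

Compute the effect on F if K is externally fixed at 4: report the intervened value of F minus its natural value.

Under do(K=4), the mechanism K = D + G - M is discarded; K is fixed at 4.
M = -1 if D >= 5 else 3  [with D=2]  = 3
J = D + K - 2·M  [with D=2, K=4, M=3]  = 0
F = -2·J + 2  [with J=0]  = 2
Without intervention: M = -1 if D >= 5 else 3  [with D=2]  = 3; K = D + G - M  [with D=2, G=3, M=3]  = 2; J = D + K - 2·M  [with D=2, K=2, M=3]  = -2; F = -2·J + 2  [with J=-2]  = 6.
Change = 2 − 6 = -4.

-4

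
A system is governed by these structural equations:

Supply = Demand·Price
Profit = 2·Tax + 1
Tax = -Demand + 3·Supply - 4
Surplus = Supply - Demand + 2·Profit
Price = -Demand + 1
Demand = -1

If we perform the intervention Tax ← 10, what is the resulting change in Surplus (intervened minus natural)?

Under do(Tax=10), the mechanism Tax = -Demand + 3·Supply - 4 is discarded; Tax is fixed at 10.
Price = -Demand + 1  [with Demand=-1]  = 2
Supply = Demand·Price  [with Demand=-1, Price=2]  = -2
Profit = 2·Tax + 1  [with Tax=10]  = 21
Surplus = Supply - Demand + 2·Profit  [with Supply=-2, Demand=-1, Profit=21]  = 41
Without intervention: Price = -Demand + 1  [with Demand=-1]  = 2; Supply = Demand·Price  [with Demand=-1, Price=2]  = -2; Tax = -Demand + 3·Supply - 4  [with Demand=-1, Supply=-2]  = -9; Profit = 2·Tax + 1  [with Tax=-9]  = -17; Surplus = Supply - Demand + 2·Profit  [with Supply=-2, Demand=-1, Profit=-17]  = -35.
Change = 41 − (-35) = 76.

76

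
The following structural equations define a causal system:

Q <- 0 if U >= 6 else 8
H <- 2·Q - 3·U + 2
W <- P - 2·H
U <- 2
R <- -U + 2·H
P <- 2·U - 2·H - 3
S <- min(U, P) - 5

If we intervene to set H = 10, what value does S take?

-24

The intervention breaks the incoming arrows to H: H <- 2·Q - 3·U + 2 no longer applies, and H = 10.
P = 2·U - 2·H - 3  [with U=2, H=10]  = -19
S = min(U, P) - 5  [with U=2, P=-19]  = -24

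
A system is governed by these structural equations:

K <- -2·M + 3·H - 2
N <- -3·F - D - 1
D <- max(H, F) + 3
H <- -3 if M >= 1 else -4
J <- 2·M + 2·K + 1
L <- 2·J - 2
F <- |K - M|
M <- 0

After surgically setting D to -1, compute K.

-14

Intervening sets D = -1 and removes its equation (D <- max(H, F) + 3).
K is not downstream of the intervention, so its value is determined by the original equations.
H = -3 if M >= 1 else -4  [with M=0]  = -4
K = -2·M + 3·H - 2  [with M=0, H=-4]  = -14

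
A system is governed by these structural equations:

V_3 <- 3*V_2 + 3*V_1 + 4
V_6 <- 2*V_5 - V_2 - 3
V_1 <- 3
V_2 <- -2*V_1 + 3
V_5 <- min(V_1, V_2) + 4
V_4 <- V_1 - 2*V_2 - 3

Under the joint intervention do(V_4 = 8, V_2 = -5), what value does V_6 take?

0

The joint intervention fixes V_4 = 8, V_2 = -5, removing each variable's own equation.
V_5 = min(V_1, V_2) + 4  [with V_1=3, V_2=-5]  = -1
V_6 = 2*V_5 - V_2 - 3  [with V_5=-1, V_2=-5]  = 0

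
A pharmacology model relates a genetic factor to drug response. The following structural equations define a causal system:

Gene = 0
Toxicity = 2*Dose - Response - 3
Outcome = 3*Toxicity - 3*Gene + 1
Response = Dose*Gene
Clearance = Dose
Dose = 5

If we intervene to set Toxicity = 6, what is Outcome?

19

Under do(Toxicity=6), the mechanism Toxicity = 2*Dose - Response - 3 is discarded; Toxicity is fixed at 6.
Outcome = 3*Toxicity - 3*Gene + 1  [with Toxicity=6, Gene=0]  = 19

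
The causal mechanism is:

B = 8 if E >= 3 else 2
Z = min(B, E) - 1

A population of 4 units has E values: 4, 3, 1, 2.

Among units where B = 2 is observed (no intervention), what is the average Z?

0.5

E[Z|B=2] averages over only the 2 units with B=2 (E = 1, 2): Z = 0, 1, mean 0.5.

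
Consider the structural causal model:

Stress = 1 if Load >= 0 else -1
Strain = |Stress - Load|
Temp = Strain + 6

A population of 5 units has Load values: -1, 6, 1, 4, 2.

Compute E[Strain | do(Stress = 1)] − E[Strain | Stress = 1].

-0.05

do(Stress=1) breaks Stress's dependence on Load. With Stress=1 fixed, Strain across the units is 2, 5, 0, 3, 1, mean 2.2.
Conditioning on Stress=1 selects the 4 unit(s) with Load ∈ {6, 1, 4, 2}. Their Strain values: 5, 0, 3, 1. Mean = 2.25.
Difference = 2.2 − 2.25 = -0.05.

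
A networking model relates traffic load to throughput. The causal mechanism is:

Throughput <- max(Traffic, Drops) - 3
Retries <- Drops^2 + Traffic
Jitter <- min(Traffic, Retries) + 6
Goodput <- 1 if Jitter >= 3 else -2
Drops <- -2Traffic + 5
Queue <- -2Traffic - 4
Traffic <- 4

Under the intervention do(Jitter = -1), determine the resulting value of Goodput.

Under do(Jitter=-1), the mechanism Jitter <- min(Traffic, Retries) + 6 is discarded; Jitter is fixed at -1.
Goodput = 1 if Jitter >= 3 else -2  [with Jitter=-1]  = -2

-2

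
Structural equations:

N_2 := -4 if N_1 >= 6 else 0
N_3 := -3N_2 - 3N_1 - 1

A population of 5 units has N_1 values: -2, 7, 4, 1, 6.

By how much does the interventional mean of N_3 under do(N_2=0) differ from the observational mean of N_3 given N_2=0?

Every unit gets N_2=0 under the intervention. N_3 values become 5, -22, -13, -4, -19; E[N_3|do(N_2=0)] = -10.6.
E[N_3|N_2=0] averages over only the 3 units with N_2=0 (N_1 = -2, 4, 1): N_3 = 5, -13, -4, mean -4.
Difference = -10.6 − (-4) = -6.6.

-6.6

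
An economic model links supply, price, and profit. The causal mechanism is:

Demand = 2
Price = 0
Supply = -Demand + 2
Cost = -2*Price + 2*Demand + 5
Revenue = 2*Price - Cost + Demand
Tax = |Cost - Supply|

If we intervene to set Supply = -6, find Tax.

The intervention breaks the incoming arrows to Supply: Supply = -Demand + 2 no longer applies, and Supply = -6.
Cost = -2*Price + 2*Demand + 5  [with Price=0, Demand=2]  = 9
Tax = |Cost - Supply|  [with Cost=9, Supply=-6]  = 15

15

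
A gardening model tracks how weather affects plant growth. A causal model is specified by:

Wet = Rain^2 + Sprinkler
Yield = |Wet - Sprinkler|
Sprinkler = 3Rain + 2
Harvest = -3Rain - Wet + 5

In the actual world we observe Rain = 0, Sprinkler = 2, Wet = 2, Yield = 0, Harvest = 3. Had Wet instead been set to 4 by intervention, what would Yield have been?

The intervention breaks the incoming arrows to Wet: Wet = Rain^2 + Sprinkler no longer applies, and Wet = 4.
Sprinkler = 3Rain + 2  [with Rain=0]  = 2
Yield = |Wet - Sprinkler|  [with Wet=4, Sprinkler=2]  = 2

2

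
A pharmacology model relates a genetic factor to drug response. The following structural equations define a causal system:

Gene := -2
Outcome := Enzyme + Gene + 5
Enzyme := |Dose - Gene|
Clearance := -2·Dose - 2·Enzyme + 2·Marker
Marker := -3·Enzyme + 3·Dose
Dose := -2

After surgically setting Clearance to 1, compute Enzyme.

0

do(Clearance=1) replaces the equation Clearance := -2·Dose - 2·Enzyme + 2·Marker with the constant Clearance = 1.
Enzyme is not downstream of the intervention, so its value is determined by the original equations.
Enzyme = |Dose - Gene|  [with Dose=-2, Gene=-2]  = 0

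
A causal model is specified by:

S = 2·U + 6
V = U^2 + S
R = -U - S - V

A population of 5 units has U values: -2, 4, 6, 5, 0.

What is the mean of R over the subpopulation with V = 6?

E[R|V=6] averages over only the 2 units with V=6 (U = -2, 0): R = -6, -12, mean -9.

-9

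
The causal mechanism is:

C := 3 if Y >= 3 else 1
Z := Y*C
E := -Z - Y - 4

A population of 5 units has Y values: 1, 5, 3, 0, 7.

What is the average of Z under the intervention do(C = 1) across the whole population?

Every unit gets C=1 under the intervention. Z values become 1, 5, 3, 0, 7; E[Z|do(C=1)] = 3.2.

3.2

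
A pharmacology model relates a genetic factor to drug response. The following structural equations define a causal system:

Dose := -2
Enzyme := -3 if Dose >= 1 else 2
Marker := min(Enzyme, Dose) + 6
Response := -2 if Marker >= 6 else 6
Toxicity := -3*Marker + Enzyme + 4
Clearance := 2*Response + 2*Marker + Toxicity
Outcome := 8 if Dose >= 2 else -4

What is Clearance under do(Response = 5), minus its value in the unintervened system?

Under do(Response=5), the mechanism Response := -2 if Marker >= 6 else 6 is discarded; Response is fixed at 5.
Enzyme = -3 if Dose >= 1 else 2  [with Dose=-2]  = 2
Marker = min(Enzyme, Dose) + 6  [with Enzyme=2, Dose=-2]  = 4
Toxicity = -3*Marker + Enzyme + 4  [with Marker=4, Enzyme=2]  = -6
Clearance = 2*Response + 2*Marker + Toxicity  [with Response=5, Marker=4, Toxicity=-6]  = 12
Without intervention: Enzyme = -3 if Dose >= 1 else 2  [with Dose=-2]  = 2; Marker = min(Enzyme, Dose) + 6  [with Enzyme=2, Dose=-2]  = 4; Response = -2 if Marker >= 6 else 6  [with Marker=4]  = 6; Toxicity = -3*Marker + Enzyme + 4  [with Marker=4, Enzyme=2]  = -6; Clearance = 2*Response + 2*Marker + Toxicity  [with Response=6, Marker=4, Toxicity=-6]  = 14.
Change = 12 − 14 = -2.

-2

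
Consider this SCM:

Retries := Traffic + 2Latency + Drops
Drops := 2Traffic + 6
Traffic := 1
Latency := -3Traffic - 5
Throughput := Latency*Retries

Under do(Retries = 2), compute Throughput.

Intervening sets Retries = 2 and removes its equation (Retries := Traffic + 2Latency + Drops).
Latency = -3Traffic - 5  [with Traffic=1]  = -8
Throughput = Latency*Retries  [with Latency=-8, Retries=2]  = -16

-16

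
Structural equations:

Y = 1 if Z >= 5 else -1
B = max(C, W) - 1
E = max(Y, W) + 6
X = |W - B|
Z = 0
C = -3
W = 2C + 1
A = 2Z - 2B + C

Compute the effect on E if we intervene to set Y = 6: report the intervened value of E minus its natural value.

do(Y=6) replaces the equation Y = 1 if Z >= 5 else -1 with the constant Y = 6.
W = 2C + 1  [with C=-3]  = -5
E = max(Y, W) + 6  [with Y=6, W=-5]  = 12
Without intervention: W = 2C + 1  [with C=-3]  = -5; Y = 1 if Z >= 5 else -1  [with Z=0]  = -1; E = max(Y, W) + 6  [with Y=-1, W=-5]  = 5.
Change = 12 − 5 = 7.

7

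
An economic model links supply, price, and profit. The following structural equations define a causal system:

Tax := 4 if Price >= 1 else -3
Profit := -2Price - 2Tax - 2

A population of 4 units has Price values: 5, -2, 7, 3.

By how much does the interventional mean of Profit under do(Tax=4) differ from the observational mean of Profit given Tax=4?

3.5

Every unit gets Tax=4 under the intervention. Profit values become -20, -6, -24, -16; E[Profit|do(Tax=4)] = -16.5.
Observing Tax=4 restricts to units where Tax's equation naturally yields 4: Price ∈ {5, 7, 3}. In that subpopulation Profit = -20, -24, -16, mean -20.
Difference = -16.5 − (-20) = 3.5.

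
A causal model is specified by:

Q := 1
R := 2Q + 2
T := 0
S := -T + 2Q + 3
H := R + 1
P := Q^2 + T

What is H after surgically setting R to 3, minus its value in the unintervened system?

Under do(R=3), the mechanism R := 2Q + 2 is discarded; R is fixed at 3.
H = R + 1  [with R=3]  = 4
Without intervention: R = 2Q + 2  [with Q=1]  = 4; H = R + 1  [with R=4]  = 5.
Change = 4 − 5 = -1.

-1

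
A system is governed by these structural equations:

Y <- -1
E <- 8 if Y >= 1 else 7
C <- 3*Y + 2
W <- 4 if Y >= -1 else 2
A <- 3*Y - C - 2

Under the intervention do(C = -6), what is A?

do(C=-6) replaces the equation C <- 3*Y + 2 with the constant C = -6.
A = 3*Y - C - 2  [with Y=-1, C=-6]  = 1

1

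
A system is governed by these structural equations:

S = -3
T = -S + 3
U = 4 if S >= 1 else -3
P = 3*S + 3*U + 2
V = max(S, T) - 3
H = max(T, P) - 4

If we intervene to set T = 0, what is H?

-4

Under do(T=0), the mechanism T = -S + 3 is discarded; T is fixed at 0.
U = 4 if S >= 1 else -3  [with S=-3]  = -3
P = 3*S + 3*U + 2  [with S=-3, U=-3]  = -16
H = max(T, P) - 4  [with T=0, P=-16]  = -4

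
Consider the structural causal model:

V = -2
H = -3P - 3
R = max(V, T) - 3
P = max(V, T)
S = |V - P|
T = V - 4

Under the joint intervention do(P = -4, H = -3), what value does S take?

Setting P = -4, H = -3 by intervention discards those variables' equations.
S = |V - P|  [with V=-2, P=-4]  = 2

2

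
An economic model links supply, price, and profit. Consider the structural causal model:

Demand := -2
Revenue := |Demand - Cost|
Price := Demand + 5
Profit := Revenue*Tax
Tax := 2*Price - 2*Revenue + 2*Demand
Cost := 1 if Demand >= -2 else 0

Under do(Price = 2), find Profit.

Under do(Price=2), the mechanism Price := Demand + 5 is discarded; Price is fixed at 2.
Cost = 1 if Demand >= -2 else 0  [with Demand=-2]  = 1
Revenue = |Demand - Cost|  [with Demand=-2, Cost=1]  = 3
Tax = 2*Price - 2*Revenue + 2*Demand  [with Price=2, Revenue=3, Demand=-2]  = -6
Profit = Revenue*Tax  [with Revenue=3, Tax=-6]  = -18

-18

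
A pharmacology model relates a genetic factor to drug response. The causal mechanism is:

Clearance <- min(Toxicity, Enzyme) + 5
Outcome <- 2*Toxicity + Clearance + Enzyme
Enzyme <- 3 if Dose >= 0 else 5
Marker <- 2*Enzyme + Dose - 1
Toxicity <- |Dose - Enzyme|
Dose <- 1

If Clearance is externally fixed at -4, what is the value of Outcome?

3

The intervention breaks the incoming arrows to Clearance: Clearance <- min(Toxicity, Enzyme) + 5 no longer applies, and Clearance = -4.
Enzyme = 3 if Dose >= 0 else 5  [with Dose=1]  = 3
Toxicity = |Dose - Enzyme|  [with Dose=1, Enzyme=3]  = 2
Outcome = 2*Toxicity + Clearance + Enzyme  [with Toxicity=2, Clearance=-4, Enzyme=3]  = 3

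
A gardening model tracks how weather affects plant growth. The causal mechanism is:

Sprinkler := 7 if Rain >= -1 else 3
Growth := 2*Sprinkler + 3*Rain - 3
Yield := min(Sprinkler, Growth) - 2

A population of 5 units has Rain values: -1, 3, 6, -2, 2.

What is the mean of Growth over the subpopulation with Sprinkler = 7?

E[Growth|Sprinkler=7] averages over only the 4 units with Sprinkler=7 (Rain = -1, 3, 6, 2): Growth = 8, 20, 29, 17, mean 18.5.

18.5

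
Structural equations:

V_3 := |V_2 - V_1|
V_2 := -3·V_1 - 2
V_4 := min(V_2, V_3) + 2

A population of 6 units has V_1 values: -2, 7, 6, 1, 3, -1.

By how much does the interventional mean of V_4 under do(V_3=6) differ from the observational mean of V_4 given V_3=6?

-8.5

Under do(V_3=6), V_3's equation is replaced by V_3=6 for every unit. Per-unit V_4: 6, -21, -18, -3, -9, 3. Mean = -7.
Conditioning on V_3=6 selects the 2 unit(s) with V_1 ∈ {-2, 1}. Their V_4 values: 6, -3. Mean = 1.5.
Difference = -7 − 1.5 = -8.5.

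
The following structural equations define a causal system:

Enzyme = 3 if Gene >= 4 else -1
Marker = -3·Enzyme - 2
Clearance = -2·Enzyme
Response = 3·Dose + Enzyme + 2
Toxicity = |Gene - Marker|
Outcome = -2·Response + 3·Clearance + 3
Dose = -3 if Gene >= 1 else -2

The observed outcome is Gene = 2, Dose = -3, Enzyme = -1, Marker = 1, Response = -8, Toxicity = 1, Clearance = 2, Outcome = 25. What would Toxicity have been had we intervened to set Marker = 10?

Under do(Marker=10), the mechanism Marker = -3·Enzyme - 2 is discarded; Marker is fixed at 10.
Toxicity = |Gene - Marker|  [with Gene=2, Marker=10]  = 8

8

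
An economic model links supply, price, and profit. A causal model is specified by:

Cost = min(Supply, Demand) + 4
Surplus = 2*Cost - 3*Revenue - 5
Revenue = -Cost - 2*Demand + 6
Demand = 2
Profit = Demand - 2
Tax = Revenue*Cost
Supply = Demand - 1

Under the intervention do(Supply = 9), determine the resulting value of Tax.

do(Supply=9) replaces the equation Supply = Demand - 1 with the constant Supply = 9.
Cost = min(Supply, Demand) + 4  [with Supply=9, Demand=2]  = 6
Revenue = -Cost - 2*Demand + 6  [with Cost=6, Demand=2]  = -4
Tax = Revenue*Cost  [with Revenue=-4, Cost=6]  = -24

-24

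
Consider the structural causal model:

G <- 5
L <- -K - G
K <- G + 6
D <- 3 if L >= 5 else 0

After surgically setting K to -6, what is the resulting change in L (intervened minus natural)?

17

The intervention breaks the incoming arrows to K: K <- G + 6 no longer applies, and K = -6.
L = -K - G  [with K=-6, G=5]  = 1
Without intervention: K = G + 6  [with G=5]  = 11; L = -K - G  [with K=11, G=5]  = -16.
Change = 1 − (-16) = 17.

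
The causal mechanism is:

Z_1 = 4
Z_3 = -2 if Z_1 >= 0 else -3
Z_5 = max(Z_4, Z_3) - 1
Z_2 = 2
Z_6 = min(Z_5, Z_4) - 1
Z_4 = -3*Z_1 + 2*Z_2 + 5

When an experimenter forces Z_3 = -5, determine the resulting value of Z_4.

The intervention breaks the incoming arrows to Z_3: Z_3 = -2 if Z_1 >= 0 else -3 no longer applies, and Z_3 = -5.
Z_4 is not downstream of the intervention, so its value is determined by the original equations.
Z_4 = -3*Z_1 + 2*Z_2 + 5  [with Z_1=4, Z_2=2]  = -3

-3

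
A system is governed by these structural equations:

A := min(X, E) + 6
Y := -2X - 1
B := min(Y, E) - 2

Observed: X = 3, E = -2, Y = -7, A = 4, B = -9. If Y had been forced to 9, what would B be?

-4

do(Y=9) replaces the equation Y := -2X - 1 with the constant Y = 9.
B = min(Y, E) - 2  [with Y=9, E=-2]  = -4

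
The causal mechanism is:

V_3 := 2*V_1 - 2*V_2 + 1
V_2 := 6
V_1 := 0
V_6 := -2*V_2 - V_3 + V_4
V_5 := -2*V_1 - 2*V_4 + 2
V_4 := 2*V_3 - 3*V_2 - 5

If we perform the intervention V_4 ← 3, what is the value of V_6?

2

Under do(V_4=3), the mechanism V_4 := 2*V_3 - 3*V_2 - 5 is discarded; V_4 is fixed at 3.
V_3 = 2*V_1 - 2*V_2 + 1  [with V_1=0, V_2=6]  = -11
V_6 = -2*V_2 - V_3 + V_4  [with V_2=6, V_3=-11, V_4=3]  = 2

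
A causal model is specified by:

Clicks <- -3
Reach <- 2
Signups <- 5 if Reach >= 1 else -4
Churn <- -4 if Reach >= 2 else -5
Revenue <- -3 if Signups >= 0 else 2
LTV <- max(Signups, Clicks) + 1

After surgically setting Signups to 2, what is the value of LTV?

3

The intervention breaks the incoming arrows to Signups: Signups <- 5 if Reach >= 1 else -4 no longer applies, and Signups = 2.
LTV = max(Signups, Clicks) + 1  [with Signups=2, Clicks=-3]  = 3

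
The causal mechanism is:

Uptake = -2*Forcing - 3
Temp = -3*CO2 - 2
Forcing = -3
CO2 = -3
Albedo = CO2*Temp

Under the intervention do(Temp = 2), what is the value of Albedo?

-6

The intervention breaks the incoming arrows to Temp: Temp = -3*CO2 - 2 no longer applies, and Temp = 2.
Albedo = CO2*Temp  [with CO2=-3, Temp=2]  = -6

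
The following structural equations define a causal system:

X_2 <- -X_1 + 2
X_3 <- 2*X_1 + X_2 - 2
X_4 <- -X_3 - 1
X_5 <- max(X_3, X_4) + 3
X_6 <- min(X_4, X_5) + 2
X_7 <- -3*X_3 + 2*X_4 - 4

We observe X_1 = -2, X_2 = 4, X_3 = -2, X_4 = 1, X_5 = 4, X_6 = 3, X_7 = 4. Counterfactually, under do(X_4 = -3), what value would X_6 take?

-1

Under do(X_4=-3), the mechanism X_4 <- -X_3 - 1 is discarded; X_4 is fixed at -3.
X_2 = -X_1 + 2  [with X_1=-2]  = 4
X_3 = 2*X_1 + X_2 - 2  [with X_1=-2, X_2=4]  = -2
X_5 = max(X_3, X_4) + 3  [with X_3=-2, X_4=-3]  = 1
X_6 = min(X_4, X_5) + 2  [with X_4=-3, X_5=1]  = -1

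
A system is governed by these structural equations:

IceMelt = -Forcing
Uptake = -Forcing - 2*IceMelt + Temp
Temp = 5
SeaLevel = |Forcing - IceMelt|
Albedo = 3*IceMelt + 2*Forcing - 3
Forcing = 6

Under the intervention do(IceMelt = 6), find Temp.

Under do(IceMelt=6), the mechanism IceMelt = -Forcing is discarded; IceMelt is fixed at 6.
Since Temp is not a descendant of the intervened variable, it is unaffected.

5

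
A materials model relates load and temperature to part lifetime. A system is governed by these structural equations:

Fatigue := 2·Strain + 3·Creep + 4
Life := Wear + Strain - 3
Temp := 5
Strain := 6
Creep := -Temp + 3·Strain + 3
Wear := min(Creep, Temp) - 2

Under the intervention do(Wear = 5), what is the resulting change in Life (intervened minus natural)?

2

Under do(Wear=5), the mechanism Wear := min(Creep, Temp) - 2 is discarded; Wear is fixed at 5.
Life = Wear + Strain - 3  [with Wear=5, Strain=6]  = 8
Without intervention: Creep = -Temp + 3·Strain + 3  [with Temp=5, Strain=6]  = 16; Wear = min(Creep, Temp) - 2  [with Creep=16, Temp=5]  = 3; Life = Wear + Strain - 3  [with Wear=3, Strain=6]  = 6.
Change = 8 − 6 = 2.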